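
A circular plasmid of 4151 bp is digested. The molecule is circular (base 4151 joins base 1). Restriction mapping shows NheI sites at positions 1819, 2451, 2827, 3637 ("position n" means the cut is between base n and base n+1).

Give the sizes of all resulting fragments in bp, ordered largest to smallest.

2333, 810, 632, 376 bp

Circular molecule, 4 cuts → 4 fragments:
  2451 − 1819 = 632 bp
  2827 − 2451 = 376 bp
  3637 − 2827 = 810 bp
  wrap: 4151 − 3637 + 1819 = 2333 bp
Sorted largest to smallest: 2333, 810, 632, 376 bp.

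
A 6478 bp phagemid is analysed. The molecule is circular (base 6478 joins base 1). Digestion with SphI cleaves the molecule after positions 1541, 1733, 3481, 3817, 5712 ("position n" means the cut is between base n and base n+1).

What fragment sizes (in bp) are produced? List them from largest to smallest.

Circular molecule, 5 cuts → 5 fragments:
  1733 − 1541 = 192 bp
  3481 − 1733 = 1748 bp
  3817 − 3481 = 336 bp
  5712 − 3817 = 1895 bp
  wrap: 6478 − 5712 + 1541 = 2307 bp
Sorted largest to smallest: 2307, 1895, 1748, 336, 192 bp.

2307, 1895, 1748, 336, 192 bp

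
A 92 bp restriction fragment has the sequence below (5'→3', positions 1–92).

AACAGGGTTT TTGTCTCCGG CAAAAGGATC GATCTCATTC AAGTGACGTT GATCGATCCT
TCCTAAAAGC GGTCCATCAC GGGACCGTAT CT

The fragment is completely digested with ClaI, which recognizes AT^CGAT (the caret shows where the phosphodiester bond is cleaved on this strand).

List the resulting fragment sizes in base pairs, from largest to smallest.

39, 29, 24 bp

ClaI sites (ATCGAT) start at positions 28, 52.
ClaI cuts after base 2 of each site, so after positions 29, 53.
Linear molecule, 2 cuts → 3 fragments:
  1–29 → 29 bp
  30–53 → 24 bp
  54–92 → 39 bp
Sorted largest to smallest: 39, 29, 24 bp.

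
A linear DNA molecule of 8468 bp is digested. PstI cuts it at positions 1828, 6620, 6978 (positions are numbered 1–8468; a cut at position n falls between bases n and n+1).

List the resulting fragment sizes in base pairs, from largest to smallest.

Linear molecule, 3 cuts → 4 fragments:
  1828 − 0 = 1828 bp
  6620 − 1828 = 4792 bp
  6978 − 6620 = 358 bp
  8468 − 6978 = 1490 bp
Sorted largest to smallest: 4792, 1828, 1490, 358 bp.

4792, 1828, 1490, 358 bp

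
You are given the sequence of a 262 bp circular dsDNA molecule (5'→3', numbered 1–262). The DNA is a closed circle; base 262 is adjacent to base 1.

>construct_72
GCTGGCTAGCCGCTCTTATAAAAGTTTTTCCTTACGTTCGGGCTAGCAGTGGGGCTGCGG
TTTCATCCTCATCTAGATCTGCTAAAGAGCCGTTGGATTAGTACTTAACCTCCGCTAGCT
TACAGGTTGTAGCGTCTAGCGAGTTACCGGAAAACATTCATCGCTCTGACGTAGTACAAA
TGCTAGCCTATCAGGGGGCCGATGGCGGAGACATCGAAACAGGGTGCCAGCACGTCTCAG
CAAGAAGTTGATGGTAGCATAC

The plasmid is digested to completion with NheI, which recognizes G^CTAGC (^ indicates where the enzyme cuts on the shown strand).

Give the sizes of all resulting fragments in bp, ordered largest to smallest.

85, 72, 68, 37 bp

NheI sites (GCTAGC) start at positions 5, 42, 114, 182.
NheI cuts after the first base of each site, so after positions 5, 42, 114, 182.
Circular molecule, 4 cuts → 4 fragments:
  6–42 → 37 bp
  43–114 → 72 bp
  115–182 → 68 bp
  183–262 then 1–5 → 80 + 5 = 85 bp
Sorted largest to smallest: 85, 72, 68, 37 bp.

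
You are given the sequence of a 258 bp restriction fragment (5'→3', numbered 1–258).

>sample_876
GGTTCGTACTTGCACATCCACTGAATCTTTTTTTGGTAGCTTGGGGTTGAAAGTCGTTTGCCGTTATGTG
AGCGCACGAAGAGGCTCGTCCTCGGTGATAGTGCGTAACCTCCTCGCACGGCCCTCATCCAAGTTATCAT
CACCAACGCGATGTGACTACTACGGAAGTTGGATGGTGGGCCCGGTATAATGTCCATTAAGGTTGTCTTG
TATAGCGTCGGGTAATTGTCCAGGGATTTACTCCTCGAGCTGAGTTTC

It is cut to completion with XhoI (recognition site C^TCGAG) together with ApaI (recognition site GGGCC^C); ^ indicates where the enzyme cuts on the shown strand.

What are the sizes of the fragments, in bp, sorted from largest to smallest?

The XhoI site (CTCGAG) starts at position 244.
XhoI cuts after the first base of each site, so after position 244.
The ApaI site (GGGCCC) starts at position 178.
ApaI cuts after base 5 of each site (before the last base), so after position 182.
Combined cut positions: 182, 244.
Linear molecule, 2 cuts → 3 fragments:
  1–182 → 182 bp
  183–244 → 62 bp
  245–258 → 14 bp
Sorted largest to smallest: 182, 62, 14 bp.

182, 62, 14 bp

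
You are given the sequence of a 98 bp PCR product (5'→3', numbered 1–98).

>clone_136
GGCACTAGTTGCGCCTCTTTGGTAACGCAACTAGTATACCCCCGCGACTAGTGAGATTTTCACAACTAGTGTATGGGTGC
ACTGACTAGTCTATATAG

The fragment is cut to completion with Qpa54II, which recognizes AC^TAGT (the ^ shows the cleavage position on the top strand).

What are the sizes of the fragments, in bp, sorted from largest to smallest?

26, 20, 18, 17, 12, 5 bp

Qpa54II sites (ACTAGT) start at positions 4, 30, 47, 65, 85.
Qpa54II cuts after base 2 of each site, so after positions 5, 31, 48, 66, 86.
Linear molecule, 5 cuts → 6 fragments:
  1–5 → 5 bp
  6–31 → 26 bp
  32–48 → 17 bp
  49–66 → 18 bp
  67–86 → 20 bp
  87–98 → 12 bp
Sorted largest to smallest: 26, 20, 18, 17, 12, 5 bp.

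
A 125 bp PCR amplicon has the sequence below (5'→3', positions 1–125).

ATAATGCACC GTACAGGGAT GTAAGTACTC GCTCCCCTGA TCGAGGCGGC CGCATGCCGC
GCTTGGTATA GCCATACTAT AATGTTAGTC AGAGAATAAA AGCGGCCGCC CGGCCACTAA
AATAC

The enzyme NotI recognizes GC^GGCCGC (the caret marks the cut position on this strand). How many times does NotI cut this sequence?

GCGGCCGC occurs starting at positions 46, 102.
NotI cuts at 2 sites.

2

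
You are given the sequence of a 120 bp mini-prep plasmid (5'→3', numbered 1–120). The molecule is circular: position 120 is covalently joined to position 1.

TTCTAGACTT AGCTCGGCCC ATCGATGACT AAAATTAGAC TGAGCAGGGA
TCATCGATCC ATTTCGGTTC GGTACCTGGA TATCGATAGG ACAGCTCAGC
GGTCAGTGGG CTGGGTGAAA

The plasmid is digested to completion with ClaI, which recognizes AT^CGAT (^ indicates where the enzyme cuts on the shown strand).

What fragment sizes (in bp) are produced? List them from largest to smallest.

59, 32, 29 bp

ClaI sites (ATCGAT) start at positions 21, 53, 82.
ClaI cuts after base 2 of each site, so after positions 22, 54, 83.
Circular molecule, 3 cuts → 3 fragments:
  23–54 → 32 bp
  55–83 → 29 bp
  84–120 then 1–22 → 37 + 22 = 59 bp
Sorted largest to smallest: 59, 32, 29 bp.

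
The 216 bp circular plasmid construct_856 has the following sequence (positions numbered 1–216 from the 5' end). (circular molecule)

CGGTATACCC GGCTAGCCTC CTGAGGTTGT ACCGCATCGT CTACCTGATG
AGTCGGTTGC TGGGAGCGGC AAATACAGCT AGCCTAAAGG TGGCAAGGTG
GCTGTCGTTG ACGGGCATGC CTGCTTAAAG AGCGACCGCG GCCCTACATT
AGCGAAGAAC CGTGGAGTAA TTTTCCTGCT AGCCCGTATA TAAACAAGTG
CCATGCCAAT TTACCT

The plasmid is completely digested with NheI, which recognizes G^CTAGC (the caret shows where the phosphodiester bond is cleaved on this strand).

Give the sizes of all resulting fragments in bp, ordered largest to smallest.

100, 66, 50 bp

NheI sites (GCTAGC) start at positions 12, 78, 178.
NheI cuts after the first base of each site, so after positions 12, 78, 178.
Circular molecule, 3 cuts → 3 fragments:
  13–78 → 66 bp
  79–178 → 100 bp
  179–216 then 1–12 → 38 + 12 = 50 bp
Sorted largest to smallest: 100, 66, 50 bp.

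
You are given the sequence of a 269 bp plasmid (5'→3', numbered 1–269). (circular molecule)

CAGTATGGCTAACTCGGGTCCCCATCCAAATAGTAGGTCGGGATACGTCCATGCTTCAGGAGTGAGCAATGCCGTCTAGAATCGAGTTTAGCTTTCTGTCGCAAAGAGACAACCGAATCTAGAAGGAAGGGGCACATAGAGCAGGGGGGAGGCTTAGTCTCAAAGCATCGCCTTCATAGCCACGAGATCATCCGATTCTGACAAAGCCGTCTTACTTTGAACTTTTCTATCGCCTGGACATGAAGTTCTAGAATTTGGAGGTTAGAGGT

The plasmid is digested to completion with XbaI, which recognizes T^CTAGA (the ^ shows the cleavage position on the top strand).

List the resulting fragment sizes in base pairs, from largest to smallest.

129, 97, 43 bp

XbaI sites (TCTAGA) start at positions 75, 118, 247.
XbaI cuts after the first base of each site, so after positions 75, 118, 247.
Circular molecule, 3 cuts → 3 fragments:
  76–118 → 43 bp
  119–247 → 129 bp
  248–269 then 1–75 → 22 + 75 = 97 bp
Sorted largest to smallest: 129, 97, 43 bp.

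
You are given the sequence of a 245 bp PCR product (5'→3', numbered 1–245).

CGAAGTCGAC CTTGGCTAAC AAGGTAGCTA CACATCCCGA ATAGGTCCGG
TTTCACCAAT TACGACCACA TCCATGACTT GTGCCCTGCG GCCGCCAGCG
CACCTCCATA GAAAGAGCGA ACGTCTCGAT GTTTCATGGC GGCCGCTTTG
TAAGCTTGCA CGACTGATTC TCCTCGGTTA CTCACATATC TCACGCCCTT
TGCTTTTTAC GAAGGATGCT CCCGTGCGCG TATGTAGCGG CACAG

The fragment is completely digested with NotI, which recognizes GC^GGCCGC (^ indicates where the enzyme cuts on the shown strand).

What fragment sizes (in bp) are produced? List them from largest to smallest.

NotI sites (GCGGCCGC) start at positions 88, 139.
NotI cuts after base 2 of each site, so after positions 89, 140.
Linear molecule, 2 cuts → 3 fragments:
  1–89 → 89 bp
  90–140 → 51 bp
  141–245 → 105 bp
Sorted largest to smallest: 105, 89, 51 bp.

105, 89, 51 bp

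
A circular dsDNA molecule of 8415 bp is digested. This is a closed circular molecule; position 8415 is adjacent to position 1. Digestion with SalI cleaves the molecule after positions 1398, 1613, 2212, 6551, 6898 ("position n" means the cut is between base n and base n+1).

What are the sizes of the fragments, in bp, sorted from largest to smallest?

4339, 2915, 599, 347, 215 bp

Circular molecule, 5 cuts → 5 fragments:
  1613 − 1398 = 215 bp
  2212 − 1613 = 599 bp
  6551 − 2212 = 4339 bp
  6898 − 6551 = 347 bp
  wrap: 8415 − 6898 + 1398 = 2915 bp
Sorted largest to smallest: 4339, 2915, 599, 347, 215 bp.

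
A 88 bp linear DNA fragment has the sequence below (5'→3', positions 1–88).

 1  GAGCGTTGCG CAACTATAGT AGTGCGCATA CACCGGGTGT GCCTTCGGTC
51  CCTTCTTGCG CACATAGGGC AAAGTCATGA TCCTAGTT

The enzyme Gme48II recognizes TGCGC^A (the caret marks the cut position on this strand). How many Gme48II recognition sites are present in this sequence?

TGCGCA occurs starting at positions 7, 23, 57.
Gme48II cuts at 3 sites.

3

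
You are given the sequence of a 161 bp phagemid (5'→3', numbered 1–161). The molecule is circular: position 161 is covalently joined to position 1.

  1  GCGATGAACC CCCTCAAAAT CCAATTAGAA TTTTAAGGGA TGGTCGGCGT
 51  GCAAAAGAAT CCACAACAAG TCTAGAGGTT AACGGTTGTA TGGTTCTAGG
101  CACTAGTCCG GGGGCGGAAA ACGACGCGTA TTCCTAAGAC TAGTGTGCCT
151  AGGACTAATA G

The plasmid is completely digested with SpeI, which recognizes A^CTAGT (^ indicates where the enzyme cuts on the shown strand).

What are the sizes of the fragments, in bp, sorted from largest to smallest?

124, 37 bp

SpeI sites (ACTAGT) start at positions 102, 139.
SpeI cuts after the first base of each site, so after positions 102, 139.
Circular molecule, 2 cuts → 2 fragments:
  103–139 → 37 bp
  140–161 then 1–102 → 22 + 102 = 124 bp
Sorted largest to smallest: 124, 37 bp.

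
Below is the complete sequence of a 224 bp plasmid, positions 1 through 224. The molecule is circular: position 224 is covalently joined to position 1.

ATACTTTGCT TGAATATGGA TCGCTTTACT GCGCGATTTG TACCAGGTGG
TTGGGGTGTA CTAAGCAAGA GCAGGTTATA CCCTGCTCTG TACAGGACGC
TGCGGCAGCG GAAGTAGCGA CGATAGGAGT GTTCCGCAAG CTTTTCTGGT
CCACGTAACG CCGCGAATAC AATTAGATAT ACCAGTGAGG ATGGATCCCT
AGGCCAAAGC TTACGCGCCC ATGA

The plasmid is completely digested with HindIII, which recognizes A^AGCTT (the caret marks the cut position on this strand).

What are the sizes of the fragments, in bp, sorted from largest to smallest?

HindIII sites (AAGCTT) start at positions 138, 207.
HindIII cuts after the first base of each site, so after positions 138, 207.
Circular molecule, 2 cuts → 2 fragments:
  139–207 → 69 bp
  208–224 then 1–138 → 17 + 138 = 155 bp
Sorted largest to smallest: 155, 69 bp.

155, 69 bp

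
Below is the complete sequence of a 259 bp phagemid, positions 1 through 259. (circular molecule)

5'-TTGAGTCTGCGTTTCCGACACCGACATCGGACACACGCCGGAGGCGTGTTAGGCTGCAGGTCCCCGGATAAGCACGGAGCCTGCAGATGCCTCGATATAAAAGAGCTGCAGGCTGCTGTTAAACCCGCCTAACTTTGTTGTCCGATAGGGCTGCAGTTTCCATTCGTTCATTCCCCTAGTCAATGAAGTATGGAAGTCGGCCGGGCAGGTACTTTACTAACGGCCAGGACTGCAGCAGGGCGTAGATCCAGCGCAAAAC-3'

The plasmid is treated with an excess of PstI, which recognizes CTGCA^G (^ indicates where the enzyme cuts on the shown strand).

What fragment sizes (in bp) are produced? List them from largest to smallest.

PstI sites (CTGCAG) start at positions 54, 81, 106, 151, 230.
PstI cuts after base 5 of each site (before the last base), so after positions 58, 85, 110, 155, 234.
Circular molecule, 5 cuts → 5 fragments:
  59–85 → 27 bp
  86–110 → 25 bp
  111–155 → 45 bp
  156–234 → 79 bp
  235–259 then 1–58 → 25 + 58 = 83 bp
Sorted largest to smallest: 83, 79, 45, 27, 25 bp.

83, 79, 45, 27, 25 bp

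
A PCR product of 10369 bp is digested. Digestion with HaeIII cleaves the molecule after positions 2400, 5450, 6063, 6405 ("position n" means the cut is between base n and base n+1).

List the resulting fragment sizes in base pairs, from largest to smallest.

Linear molecule, 4 cuts → 5 fragments:
  2400 − 0 = 2400 bp
  5450 − 2400 = 3050 bp
  6063 − 5450 = 613 bp
  6405 − 6063 = 342 bp
  10369 − 6405 = 3964 bp
Sorted largest to smallest: 3964, 3050, 2400, 613, 342 bp.

3964, 3050, 2400, 613, 342 bp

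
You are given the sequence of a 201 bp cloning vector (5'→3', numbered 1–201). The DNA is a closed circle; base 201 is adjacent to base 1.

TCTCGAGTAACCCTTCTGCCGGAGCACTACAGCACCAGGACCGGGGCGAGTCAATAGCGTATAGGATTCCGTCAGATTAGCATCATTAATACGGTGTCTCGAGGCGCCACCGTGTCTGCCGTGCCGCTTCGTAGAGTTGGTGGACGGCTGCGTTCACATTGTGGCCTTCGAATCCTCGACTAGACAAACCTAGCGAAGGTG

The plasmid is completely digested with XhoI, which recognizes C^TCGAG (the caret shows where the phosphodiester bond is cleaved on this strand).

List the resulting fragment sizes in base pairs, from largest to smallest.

105, 96 bp

XhoI sites (CTCGAG) start at positions 2, 98.
XhoI cuts after the first base of each site, so after positions 2, 98.
Circular molecule, 2 cuts → 2 fragments:
  3–98 → 96 bp
  99–201 then 1–2 → 103 + 2 = 105 bp
Sorted largest to smallest: 105, 96 bp.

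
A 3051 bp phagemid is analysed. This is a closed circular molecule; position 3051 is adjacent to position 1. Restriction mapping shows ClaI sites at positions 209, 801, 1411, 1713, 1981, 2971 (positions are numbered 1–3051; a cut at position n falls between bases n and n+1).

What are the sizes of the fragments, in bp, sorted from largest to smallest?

Circular molecule, 6 cuts → 6 fragments:
  801 − 209 = 592 bp
  1411 − 801 = 610 bp
  1713 − 1411 = 302 bp
  1981 − 1713 = 268 bp
  2971 − 1981 = 990 bp
  wrap: 3051 − 2971 + 209 = 289 bp
Sorted largest to smallest: 990, 610, 592, 302, 289, 268 bp.

990, 610, 592, 302, 289, 268 bp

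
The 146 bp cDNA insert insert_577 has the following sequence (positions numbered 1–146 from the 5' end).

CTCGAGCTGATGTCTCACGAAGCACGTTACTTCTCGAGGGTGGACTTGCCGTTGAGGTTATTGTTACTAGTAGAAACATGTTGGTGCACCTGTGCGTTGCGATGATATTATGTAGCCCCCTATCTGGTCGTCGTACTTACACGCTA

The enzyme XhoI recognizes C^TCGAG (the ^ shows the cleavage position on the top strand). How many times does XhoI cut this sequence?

CTCGAG occurs starting at positions 1, 33.
XhoI cuts at 2 sites.

2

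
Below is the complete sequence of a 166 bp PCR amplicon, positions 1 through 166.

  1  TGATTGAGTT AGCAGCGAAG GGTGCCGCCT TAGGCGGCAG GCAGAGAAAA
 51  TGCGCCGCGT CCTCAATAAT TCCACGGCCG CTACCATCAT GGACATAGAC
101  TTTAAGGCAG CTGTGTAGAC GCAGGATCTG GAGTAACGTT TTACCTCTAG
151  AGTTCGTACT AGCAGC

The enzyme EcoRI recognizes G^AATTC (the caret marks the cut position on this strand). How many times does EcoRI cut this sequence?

0

No occurrence of GAATTC is present in the sequence.
EcoRI does not cut: 0 sites.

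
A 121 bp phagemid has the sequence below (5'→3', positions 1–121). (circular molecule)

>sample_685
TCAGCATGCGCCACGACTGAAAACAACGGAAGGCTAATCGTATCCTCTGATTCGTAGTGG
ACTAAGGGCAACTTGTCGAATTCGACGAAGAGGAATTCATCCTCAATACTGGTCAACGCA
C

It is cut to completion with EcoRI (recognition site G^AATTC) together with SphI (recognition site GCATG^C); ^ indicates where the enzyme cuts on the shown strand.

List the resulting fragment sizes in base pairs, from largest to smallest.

70, 36, 15 bp

EcoRI sites (GAATTC) start at positions 78, 93.
EcoRI cuts after the first base of each site, so after positions 78, 93.
The SphI site (GCATGC) starts at position 4.
SphI cuts after base 5 of each site (before the last base), so after position 8.
Combined cut positions: 8, 78, 93.
Circular molecule, 3 cuts → 3 fragments:
  9–78 → 70 bp
  79–93 → 15 bp
  94–121 then 1–8 → 28 + 8 = 36 bp
Sorted largest to smallest: 70, 36, 15 bp.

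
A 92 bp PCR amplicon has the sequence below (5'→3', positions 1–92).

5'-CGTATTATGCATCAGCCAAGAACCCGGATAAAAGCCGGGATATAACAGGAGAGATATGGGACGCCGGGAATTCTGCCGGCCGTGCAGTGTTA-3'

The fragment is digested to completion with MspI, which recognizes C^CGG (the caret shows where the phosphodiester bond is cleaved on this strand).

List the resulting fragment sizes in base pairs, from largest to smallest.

29, 24, 16, 12, 11 bp

MspI sites (CCGG) start at positions 24, 35, 64, 76.
MspI cuts after the first base of each site, so after positions 24, 35, 64, 76.
Linear molecule, 4 cuts → 5 fragments:
  1–24 → 24 bp
  25–35 → 11 bp
  36–64 → 29 bp
  65–76 → 12 bp
  77–92 → 16 bp
Sorted largest to smallest: 29, 24, 16, 12, 11 bp.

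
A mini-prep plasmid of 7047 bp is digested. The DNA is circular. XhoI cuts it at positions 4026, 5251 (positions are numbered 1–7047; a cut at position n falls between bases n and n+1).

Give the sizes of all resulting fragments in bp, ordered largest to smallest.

Circular molecule, 2 cuts → 2 fragments:
  5251 − 4026 = 1225 bp
  wrap: 7047 − 5251 + 4026 = 5822 bp
Sorted largest to smallest: 5822, 1225 bp.

5822, 1225 bp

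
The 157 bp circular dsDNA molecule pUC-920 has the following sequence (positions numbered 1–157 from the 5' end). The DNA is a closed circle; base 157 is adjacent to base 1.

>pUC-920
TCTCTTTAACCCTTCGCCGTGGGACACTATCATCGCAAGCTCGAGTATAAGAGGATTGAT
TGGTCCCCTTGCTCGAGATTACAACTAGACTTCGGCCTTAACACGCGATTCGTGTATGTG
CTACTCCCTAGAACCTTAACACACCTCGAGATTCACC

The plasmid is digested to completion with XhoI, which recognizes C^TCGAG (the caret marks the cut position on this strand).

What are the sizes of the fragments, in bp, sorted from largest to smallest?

73, 52, 32 bp

XhoI sites (CTCGAG) start at positions 40, 72, 145.
XhoI cuts after the first base of each site, so after positions 40, 72, 145.
Circular molecule, 3 cuts → 3 fragments:
  41–72 → 32 bp
  73–145 → 73 bp
  146–157 then 1–40 → 12 + 40 = 52 bp
Sorted largest to smallest: 73, 52, 32 bp.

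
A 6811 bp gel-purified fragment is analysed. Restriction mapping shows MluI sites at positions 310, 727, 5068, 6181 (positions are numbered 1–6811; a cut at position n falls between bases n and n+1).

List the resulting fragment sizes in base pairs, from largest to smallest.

4341, 1113, 630, 417, 310 bp

Linear molecule, 4 cuts → 5 fragments:
  310 − 0 = 310 bp
  727 − 310 = 417 bp
  5068 − 727 = 4341 bp
  6181 − 5068 = 1113 bp
  6811 − 6181 = 630 bp
Sorted largest to smallest: 4341, 1113, 630, 417, 310 bp.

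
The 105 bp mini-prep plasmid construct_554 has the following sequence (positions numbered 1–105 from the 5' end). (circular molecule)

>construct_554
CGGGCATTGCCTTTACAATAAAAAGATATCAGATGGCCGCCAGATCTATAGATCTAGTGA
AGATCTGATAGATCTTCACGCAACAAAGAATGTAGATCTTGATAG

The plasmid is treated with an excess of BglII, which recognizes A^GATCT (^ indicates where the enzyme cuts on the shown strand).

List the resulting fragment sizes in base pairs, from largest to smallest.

53, 24, 11, 9, 8 bp

BglII sites (AGATCT) start at positions 42, 50, 61, 70, 94.
BglII cuts after the first base of each site, so after positions 42, 50, 61, 70, 94.
Circular molecule, 5 cuts → 5 fragments:
  43–50 → 8 bp
  51–61 → 11 bp
  62–70 → 9 bp
  71–94 → 24 bp
  95–105 then 1–42 → 11 + 42 = 53 bp
Sorted largest to smallest: 53, 24, 11, 9, 8 bp.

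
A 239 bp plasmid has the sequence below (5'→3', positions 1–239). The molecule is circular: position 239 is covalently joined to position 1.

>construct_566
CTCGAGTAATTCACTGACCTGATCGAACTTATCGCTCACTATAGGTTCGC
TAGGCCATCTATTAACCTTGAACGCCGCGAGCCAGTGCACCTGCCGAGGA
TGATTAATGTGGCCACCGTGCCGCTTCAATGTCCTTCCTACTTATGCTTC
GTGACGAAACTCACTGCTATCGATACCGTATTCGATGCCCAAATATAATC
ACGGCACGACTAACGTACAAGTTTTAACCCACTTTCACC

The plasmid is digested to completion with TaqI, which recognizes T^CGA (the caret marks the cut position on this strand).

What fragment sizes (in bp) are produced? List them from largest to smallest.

147, 59, 21, 12 bp

TaqI sites (TCGA) start at positions 2, 23, 170, 182.
TaqI cuts after the first base of each site, so after positions 2, 23, 170, 182.
Circular molecule, 4 cuts → 4 fragments:
  3–23 → 21 bp
  24–170 → 147 bp
  171–182 → 12 bp
  183–239 then 1–2 → 57 + 2 = 59 bp
Sorted largest to smallest: 147, 59, 21, 12 bp.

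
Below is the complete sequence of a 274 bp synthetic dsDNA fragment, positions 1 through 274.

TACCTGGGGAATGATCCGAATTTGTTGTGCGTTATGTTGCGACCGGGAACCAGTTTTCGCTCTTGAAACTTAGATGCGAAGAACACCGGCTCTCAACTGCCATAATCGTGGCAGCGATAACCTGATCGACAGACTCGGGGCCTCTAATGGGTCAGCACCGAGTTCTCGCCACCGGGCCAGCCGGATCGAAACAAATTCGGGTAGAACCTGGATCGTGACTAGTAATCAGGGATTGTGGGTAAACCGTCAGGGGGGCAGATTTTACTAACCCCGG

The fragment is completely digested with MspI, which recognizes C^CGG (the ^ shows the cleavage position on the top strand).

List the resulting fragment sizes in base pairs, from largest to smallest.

90, 86, 43, 43, 9, 3 bp

MspI sites (CCGG) start at positions 43, 86, 172, 181, 271.
MspI cuts after the first base of each site, so after positions 43, 86, 172, 181, 271.
Linear molecule, 5 cuts → 6 fragments:
  1–43 → 43 bp
  44–86 → 43 bp
  87–172 → 86 bp
  173–181 → 9 bp
  182–271 → 90 bp
  272–274 → 3 bp
Sorted largest to smallest: 90, 86, 43, 43, 9, 3 bp.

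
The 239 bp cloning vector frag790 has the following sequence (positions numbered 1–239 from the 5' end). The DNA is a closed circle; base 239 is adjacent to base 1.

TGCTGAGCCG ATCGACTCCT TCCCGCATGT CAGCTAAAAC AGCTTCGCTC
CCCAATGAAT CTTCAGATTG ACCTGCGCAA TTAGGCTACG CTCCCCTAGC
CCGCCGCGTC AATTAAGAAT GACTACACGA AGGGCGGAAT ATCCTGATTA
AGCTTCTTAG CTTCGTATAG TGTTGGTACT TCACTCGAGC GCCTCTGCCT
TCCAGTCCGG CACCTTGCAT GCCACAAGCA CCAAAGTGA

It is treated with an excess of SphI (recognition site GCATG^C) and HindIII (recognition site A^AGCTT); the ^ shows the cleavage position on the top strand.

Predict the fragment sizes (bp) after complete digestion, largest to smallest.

The SphI site (GCATGC) starts at position 217.
SphI cuts after base 5 of each site (before the last base), so after position 221.
The HindIII site (AAGCTT) starts at position 150.
HindIII cuts after the first base of each site, so after position 150.
Combined cut positions: 150, 221.
Circular molecule, 2 cuts → 2 fragments:
  151–221 → 71 bp
  222–239 then 1–150 → 18 + 150 = 168 bp
Sorted largest to smallest: 168, 71 bp.

168, 71 bp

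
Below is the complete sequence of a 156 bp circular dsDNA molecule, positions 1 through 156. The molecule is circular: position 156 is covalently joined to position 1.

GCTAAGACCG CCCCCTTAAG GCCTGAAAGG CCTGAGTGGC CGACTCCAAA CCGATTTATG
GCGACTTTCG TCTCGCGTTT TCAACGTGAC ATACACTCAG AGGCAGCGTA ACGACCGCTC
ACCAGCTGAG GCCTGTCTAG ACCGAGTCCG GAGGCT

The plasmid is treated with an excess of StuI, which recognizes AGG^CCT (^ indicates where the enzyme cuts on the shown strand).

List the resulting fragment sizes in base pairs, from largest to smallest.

101, 46, 9 bp

StuI sites (AGGCCT) start at positions 19, 28, 129.
StuI cuts after base 3 of each site, so after positions 21, 30, 131.
Circular molecule, 3 cuts → 3 fragments:
  22–30 → 9 bp
  31–131 → 101 bp
  132–156 then 1–21 → 25 + 21 = 46 bp
Sorted largest to smallest: 101, 46, 9 bp.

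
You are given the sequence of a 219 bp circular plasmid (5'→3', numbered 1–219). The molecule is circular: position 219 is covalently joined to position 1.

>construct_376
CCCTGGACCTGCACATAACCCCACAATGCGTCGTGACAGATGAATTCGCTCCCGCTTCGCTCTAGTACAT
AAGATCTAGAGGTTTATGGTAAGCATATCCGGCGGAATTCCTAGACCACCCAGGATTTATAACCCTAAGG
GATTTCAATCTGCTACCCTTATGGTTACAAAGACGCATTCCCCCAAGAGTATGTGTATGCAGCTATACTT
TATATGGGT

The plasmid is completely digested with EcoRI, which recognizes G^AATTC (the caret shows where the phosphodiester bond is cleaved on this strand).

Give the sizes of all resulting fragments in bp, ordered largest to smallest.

EcoRI sites (GAATTC) start at positions 42, 105.
EcoRI cuts after the first base of each site, so after positions 42, 105.
Circular molecule, 2 cuts → 2 fragments:
  43–105 → 63 bp
  106–219 then 1–42 → 114 + 42 = 156 bp
Sorted largest to smallest: 156, 63 bp.

156, 63 bp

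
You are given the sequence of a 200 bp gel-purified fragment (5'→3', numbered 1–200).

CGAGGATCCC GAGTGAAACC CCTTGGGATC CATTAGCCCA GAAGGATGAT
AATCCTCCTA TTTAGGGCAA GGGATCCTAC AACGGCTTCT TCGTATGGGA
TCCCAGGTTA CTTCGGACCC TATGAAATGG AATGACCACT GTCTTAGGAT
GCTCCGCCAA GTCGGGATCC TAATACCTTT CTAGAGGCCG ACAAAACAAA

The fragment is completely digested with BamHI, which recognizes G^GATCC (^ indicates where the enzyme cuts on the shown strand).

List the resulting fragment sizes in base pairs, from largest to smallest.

BamHI sites (GGATCC) start at positions 4, 26, 72, 98, 165.
BamHI cuts after the first base of each site, so after positions 4, 26, 72, 98, 165.
Linear molecule, 5 cuts → 6 fragments:
  1–4 → 4 bp
  5–26 → 22 bp
  27–72 → 46 bp
  73–98 → 26 bp
  99–165 → 67 bp
  166–200 → 35 bp
Sorted largest to smallest: 67, 46, 35, 26, 22, 4 bp.

67, 46, 35, 26, 22, 4 bp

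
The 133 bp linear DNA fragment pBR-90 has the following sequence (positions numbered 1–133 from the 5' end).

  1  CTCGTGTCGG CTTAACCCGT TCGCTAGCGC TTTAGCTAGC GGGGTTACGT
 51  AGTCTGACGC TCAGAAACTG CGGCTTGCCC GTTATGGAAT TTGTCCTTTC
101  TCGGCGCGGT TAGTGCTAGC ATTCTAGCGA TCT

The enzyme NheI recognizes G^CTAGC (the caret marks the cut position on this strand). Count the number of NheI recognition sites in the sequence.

GCTAGC occurs starting at positions 23, 35, 115.
NheI cuts at 3 sites.

3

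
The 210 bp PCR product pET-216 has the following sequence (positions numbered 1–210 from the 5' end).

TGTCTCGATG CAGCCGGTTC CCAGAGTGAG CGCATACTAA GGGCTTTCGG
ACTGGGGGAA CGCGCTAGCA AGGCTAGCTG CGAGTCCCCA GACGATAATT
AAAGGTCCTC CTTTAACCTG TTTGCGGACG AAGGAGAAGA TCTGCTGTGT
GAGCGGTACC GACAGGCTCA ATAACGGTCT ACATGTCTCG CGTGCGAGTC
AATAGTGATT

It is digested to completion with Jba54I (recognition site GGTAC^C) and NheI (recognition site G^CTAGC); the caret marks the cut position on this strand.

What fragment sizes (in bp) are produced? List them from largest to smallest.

86, 64, 51, 9 bp

The Jba54I site (GGTACC) starts at position 155.
Jba54I cuts after base 5 of each site (before the last base), so after position 159.
NheI sites (GCTAGC) start at positions 64, 73.
NheI cuts after the first base of each site, so after positions 64, 73.
Combined cut positions: 64, 73, 159.
Linear molecule, 3 cuts → 4 fragments:
  1–64 → 64 bp
  65–73 → 9 bp
  74–159 → 86 bp
  160–210 → 51 bp
Sorted largest to smallest: 86, 64, 51, 9 bp.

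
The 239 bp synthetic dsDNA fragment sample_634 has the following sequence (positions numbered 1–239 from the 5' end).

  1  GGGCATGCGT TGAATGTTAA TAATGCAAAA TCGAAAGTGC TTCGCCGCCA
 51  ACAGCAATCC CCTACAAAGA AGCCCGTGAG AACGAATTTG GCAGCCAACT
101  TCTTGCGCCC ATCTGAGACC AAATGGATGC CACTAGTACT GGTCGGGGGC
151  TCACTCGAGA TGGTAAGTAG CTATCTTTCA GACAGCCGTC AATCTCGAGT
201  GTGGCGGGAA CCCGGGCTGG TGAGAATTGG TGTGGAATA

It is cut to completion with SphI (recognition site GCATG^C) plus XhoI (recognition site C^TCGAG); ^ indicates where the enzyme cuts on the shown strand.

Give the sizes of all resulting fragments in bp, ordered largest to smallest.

The SphI site (GCATGC) starts at position 3.
SphI cuts after base 5 of each site (before the last base), so after position 7.
XhoI sites (CTCGAG) start at positions 154, 194.
XhoI cuts after the first base of each site, so after positions 154, 194.
Combined cut positions: 7, 154, 194.
Linear molecule, 3 cuts → 4 fragments:
  1–7 → 7 bp
  8–154 → 147 bp
  155–194 → 40 bp
  195–239 → 45 bp
Sorted largest to smallest: 147, 45, 40, 7 bp.

147, 45, 40, 7 bp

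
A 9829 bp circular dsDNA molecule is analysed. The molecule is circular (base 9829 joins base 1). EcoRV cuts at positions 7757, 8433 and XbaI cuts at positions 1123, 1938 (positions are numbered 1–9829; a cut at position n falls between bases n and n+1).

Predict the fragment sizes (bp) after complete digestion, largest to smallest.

Combined cut positions (sorted): 1123, 1938, 7757, 8433.
Circular molecule, 4 cuts → 4 fragments:
  1938 − 1123 = 815 bp
  7757 − 1938 = 5819 bp
  8433 − 7757 = 676 bp
  wrap: 9829 − 8433 + 1123 = 2519 bp
Sorted largest to smallest: 5819, 2519, 815, 676 bp.

5819, 2519, 815, 676 bp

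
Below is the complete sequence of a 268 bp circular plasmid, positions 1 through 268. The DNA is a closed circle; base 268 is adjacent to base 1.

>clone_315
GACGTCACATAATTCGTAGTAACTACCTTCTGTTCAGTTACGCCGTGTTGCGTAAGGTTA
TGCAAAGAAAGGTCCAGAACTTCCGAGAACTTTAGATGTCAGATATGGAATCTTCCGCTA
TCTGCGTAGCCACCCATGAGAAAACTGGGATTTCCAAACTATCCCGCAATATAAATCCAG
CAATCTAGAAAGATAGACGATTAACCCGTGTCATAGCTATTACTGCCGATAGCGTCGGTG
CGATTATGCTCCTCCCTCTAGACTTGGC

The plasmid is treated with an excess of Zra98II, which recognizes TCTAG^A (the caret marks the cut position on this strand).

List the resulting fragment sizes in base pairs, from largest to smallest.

195, 73 bp

Zra98II sites (TCTAGA) start at positions 184, 257.
Zra98II cuts after base 5 of each site (before the last base), so after positions 188, 261.
Circular molecule, 2 cuts → 2 fragments:
  189–261 → 73 bp
  262–268 then 1–188 → 7 + 188 = 195 bp
Sorted largest to smallest: 195, 73 bp.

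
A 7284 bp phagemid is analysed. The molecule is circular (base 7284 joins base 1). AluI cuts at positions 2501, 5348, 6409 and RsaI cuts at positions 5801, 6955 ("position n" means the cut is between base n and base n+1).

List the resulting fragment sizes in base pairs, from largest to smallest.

Combined cut positions (sorted): 2501, 5348, 5801, 6409, 6955.
Circular molecule, 5 cuts → 5 fragments:
  5348 − 2501 = 2847 bp
  5801 − 5348 = 453 bp
  6409 − 5801 = 608 bp
  6955 − 6409 = 546 bp
  wrap: 7284 − 6955 + 2501 = 2830 bp
Sorted largest to smallest: 2847, 2830, 608, 546, 453 bp.

2847, 2830, 608, 546, 453 bp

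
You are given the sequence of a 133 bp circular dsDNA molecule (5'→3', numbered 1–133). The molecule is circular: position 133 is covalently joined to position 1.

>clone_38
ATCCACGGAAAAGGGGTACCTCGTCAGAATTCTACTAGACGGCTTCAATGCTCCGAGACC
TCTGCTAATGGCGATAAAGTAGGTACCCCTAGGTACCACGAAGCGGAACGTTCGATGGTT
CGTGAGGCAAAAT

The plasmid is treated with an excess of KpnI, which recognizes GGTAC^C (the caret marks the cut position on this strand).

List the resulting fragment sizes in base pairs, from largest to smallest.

67, 56, 10 bp

KpnI sites (GGTACC) start at positions 15, 82, 92.
KpnI cuts after base 5 of each site (before the last base), so after positions 19, 86, 96.
Circular molecule, 3 cuts → 3 fragments:
  20–86 → 67 bp
  87–96 → 10 bp
  97–133 then 1–19 → 37 + 19 = 56 bp
Sorted largest to smallest: 67, 56, 10 bp.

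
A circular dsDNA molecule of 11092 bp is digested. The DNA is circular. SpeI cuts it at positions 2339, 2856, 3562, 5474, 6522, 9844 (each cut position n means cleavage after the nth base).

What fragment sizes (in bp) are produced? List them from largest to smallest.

Circular molecule, 6 cuts → 6 fragments:
  2856 − 2339 = 517 bp
  3562 − 2856 = 706 bp
  5474 − 3562 = 1912 bp
  6522 − 5474 = 1048 bp
  9844 − 6522 = 3322 bp
  wrap: 11092 − 9844 + 2339 = 3587 bp
Sorted largest to smallest: 3587, 3322, 1912, 1048, 706, 517 bp.

3587, 3322, 1912, 1048, 706, 517 bp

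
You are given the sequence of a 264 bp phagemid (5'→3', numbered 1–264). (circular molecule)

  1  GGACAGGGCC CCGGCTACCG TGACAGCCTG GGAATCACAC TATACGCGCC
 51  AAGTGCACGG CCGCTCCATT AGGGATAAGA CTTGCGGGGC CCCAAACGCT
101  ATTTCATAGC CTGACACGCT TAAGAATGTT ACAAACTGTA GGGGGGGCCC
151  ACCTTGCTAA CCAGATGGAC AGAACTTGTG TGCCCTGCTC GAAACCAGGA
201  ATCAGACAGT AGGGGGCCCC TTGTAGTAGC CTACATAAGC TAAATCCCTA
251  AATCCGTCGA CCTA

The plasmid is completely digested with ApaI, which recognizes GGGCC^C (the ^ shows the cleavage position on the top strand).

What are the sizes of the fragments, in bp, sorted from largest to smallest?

ApaI sites (GGGCCC) start at positions 6, 87, 145, 214.
ApaI cuts after base 5 of each site (before the last base), so after positions 10, 91, 149, 218.
Circular molecule, 4 cuts → 4 fragments:
  11–91 → 81 bp
  92–149 → 58 bp
  150–218 → 69 bp
  219–264 then 1–10 → 46 + 10 = 56 bp
Sorted largest to smallest: 81, 69, 58, 56 bp.

81, 69, 58, 56 bp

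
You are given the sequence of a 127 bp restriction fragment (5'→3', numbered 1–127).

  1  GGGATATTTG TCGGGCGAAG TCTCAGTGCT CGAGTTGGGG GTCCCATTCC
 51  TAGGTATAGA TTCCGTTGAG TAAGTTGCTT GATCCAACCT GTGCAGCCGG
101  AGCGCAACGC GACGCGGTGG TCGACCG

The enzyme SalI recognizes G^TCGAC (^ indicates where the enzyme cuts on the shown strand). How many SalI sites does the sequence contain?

1

GTCGAC occurs starting at position 120.
SalI cuts at 1 site.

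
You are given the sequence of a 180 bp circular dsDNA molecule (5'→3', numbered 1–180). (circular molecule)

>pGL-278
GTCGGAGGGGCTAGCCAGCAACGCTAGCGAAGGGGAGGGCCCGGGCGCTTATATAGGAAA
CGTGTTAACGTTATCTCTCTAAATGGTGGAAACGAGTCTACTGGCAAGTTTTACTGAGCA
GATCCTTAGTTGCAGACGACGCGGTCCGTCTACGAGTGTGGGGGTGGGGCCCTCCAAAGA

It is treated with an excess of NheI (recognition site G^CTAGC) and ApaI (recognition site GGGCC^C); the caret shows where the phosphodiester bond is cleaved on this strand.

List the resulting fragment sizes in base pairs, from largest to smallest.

130, 19, 18, 13 bp

NheI sites (GCTAGC) start at positions 10, 23.
NheI cuts after the first base of each site, so after positions 10, 23.
ApaI sites (GGGCCC) start at positions 37, 167.
ApaI cuts after base 5 of each site (before the last base), so after positions 41, 171.
Combined cut positions: 10, 23, 41, 171.
Circular molecule, 4 cuts → 4 fragments:
  11–23 → 13 bp
  24–41 → 18 bp
  42–171 → 130 bp
  172–180 then 1–10 → 9 + 10 = 19 bp
Sorted largest to smallest: 130, 19, 18, 13 bp.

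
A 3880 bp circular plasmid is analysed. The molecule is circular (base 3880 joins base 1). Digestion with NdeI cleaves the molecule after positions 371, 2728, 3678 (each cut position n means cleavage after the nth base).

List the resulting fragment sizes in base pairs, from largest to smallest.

2357, 950, 573 bp

Circular molecule, 3 cuts → 3 fragments:
  2728 − 371 = 2357 bp
  3678 − 2728 = 950 bp
  wrap: 3880 − 3678 + 371 = 573 bp
Sorted largest to smallest: 2357, 950, 573 bp.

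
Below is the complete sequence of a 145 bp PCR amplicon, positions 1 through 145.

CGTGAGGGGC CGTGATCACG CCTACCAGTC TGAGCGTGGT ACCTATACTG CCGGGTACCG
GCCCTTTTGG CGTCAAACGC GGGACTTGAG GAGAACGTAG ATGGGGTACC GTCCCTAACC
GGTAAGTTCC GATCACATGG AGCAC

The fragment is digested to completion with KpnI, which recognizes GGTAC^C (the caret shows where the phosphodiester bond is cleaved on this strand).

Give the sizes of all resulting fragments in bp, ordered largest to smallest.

51, 42, 36, 16 bp

KpnI sites (GGTACC) start at positions 38, 54, 105.
KpnI cuts after base 5 of each site (before the last base), so after positions 42, 58, 109.
Linear molecule, 3 cuts → 4 fragments:
  1–42 → 42 bp
  43–58 → 16 bp
  59–109 → 51 bp
  110–145 → 36 bp
Sorted largest to smallest: 51, 42, 36, 16 bp.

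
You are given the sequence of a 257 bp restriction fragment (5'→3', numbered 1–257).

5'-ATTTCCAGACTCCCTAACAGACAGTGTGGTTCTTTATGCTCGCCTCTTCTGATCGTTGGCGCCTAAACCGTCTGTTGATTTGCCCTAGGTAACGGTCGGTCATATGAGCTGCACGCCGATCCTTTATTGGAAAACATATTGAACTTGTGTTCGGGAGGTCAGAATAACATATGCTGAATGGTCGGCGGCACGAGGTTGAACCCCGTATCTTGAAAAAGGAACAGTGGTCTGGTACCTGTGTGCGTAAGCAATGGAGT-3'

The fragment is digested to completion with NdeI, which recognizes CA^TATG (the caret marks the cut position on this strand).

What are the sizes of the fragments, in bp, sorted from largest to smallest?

102, 88, 67 bp

NdeI sites (CATATG) start at positions 101, 168.
NdeI cuts after base 2 of each site, so after positions 102, 169.
Linear molecule, 2 cuts → 3 fragments:
  1–102 → 102 bp
  103–169 → 67 bp
  170–257 → 88 bp
Sorted largest to smallest: 102, 88, 67 bp.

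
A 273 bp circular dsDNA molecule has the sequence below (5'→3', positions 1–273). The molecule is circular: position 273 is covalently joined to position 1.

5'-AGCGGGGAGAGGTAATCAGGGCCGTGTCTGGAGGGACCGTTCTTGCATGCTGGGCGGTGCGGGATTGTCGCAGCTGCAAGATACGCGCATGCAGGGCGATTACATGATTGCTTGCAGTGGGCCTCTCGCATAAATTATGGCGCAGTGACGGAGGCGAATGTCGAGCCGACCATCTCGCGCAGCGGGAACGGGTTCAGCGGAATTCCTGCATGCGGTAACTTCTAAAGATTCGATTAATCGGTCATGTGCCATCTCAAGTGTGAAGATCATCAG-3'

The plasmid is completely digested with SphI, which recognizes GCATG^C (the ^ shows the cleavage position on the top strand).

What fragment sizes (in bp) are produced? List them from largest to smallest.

121, 110, 42 bp

SphI sites (GCATGC) start at positions 45, 87, 208.
SphI cuts after base 5 of each site (before the last base), so after positions 49, 91, 212.
Circular molecule, 3 cuts → 3 fragments:
  50–91 → 42 bp
  92–212 → 121 bp
  213–273 then 1–49 → 61 + 49 = 110 bp
Sorted largest to smallest: 121, 110, 42 bp.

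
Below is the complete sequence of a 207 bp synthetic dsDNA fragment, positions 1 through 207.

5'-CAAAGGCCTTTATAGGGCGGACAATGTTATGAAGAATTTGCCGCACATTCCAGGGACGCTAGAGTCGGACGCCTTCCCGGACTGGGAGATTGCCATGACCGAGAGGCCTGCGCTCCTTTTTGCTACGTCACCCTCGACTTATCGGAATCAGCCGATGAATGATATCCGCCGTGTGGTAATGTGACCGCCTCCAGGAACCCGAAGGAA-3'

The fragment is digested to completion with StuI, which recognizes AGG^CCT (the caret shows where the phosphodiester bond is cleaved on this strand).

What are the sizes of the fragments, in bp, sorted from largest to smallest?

101, 100, 6 bp

StuI sites (AGGCCT) start at positions 4, 104.
StuI cuts after base 3 of each site, so after positions 6, 106.
Linear molecule, 2 cuts → 3 fragments:
  1–6 → 6 bp
  7–106 → 100 bp
  107–207 → 101 bp
Sorted largest to smallest: 101, 100, 6 bp.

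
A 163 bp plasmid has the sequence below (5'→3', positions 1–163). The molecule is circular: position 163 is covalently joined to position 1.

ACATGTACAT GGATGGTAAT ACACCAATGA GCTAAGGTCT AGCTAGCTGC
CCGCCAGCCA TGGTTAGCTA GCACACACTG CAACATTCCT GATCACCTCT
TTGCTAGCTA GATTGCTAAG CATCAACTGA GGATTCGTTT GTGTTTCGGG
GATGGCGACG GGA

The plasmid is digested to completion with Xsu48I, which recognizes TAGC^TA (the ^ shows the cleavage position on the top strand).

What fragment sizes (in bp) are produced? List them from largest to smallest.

98, 40, 25 bp

Xsu48I sites (TAGCTA) start at positions 40, 65, 105.
Xsu48I cuts after base 4 of each site, so after positions 43, 68, 108.
Circular molecule, 3 cuts → 3 fragments:
  44–68 → 25 bp
  69–108 → 40 bp
  109–163 then 1–43 → 55 + 43 = 98 bp
Sorted largest to smallest: 98, 40, 25 bp.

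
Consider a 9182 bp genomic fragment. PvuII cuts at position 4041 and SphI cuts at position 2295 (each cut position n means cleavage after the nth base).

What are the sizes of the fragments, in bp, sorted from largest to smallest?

5141, 2295, 1746 bp

Combined cut positions (sorted): 2295, 4041.
Linear molecule, 2 cuts → 3 fragments:
  2295 − 0 = 2295 bp
  4041 − 2295 = 1746 bp
  9182 − 4041 = 5141 bp
Sorted largest to smallest: 5141, 2295, 1746 bp.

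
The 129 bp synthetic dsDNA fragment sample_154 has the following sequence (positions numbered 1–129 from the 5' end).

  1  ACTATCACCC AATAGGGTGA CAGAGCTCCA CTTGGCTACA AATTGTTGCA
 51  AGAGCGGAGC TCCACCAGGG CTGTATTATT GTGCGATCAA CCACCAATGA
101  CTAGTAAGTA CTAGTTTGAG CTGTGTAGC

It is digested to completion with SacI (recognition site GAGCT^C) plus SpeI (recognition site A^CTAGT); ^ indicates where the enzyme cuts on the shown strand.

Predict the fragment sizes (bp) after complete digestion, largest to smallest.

39, 34, 27, 19, 10 bp

SacI sites (GAGCTC) start at positions 23, 57.
SacI cuts after base 5 of each site (before the last base), so after positions 27, 61.
SpeI sites (ACTAGT) start at positions 100, 110.
SpeI cuts after the first base of each site, so after positions 100, 110.
Combined cut positions: 27, 61, 100, 110.
Linear molecule, 4 cuts → 5 fragments:
  1–27 → 27 bp
  28–61 → 34 bp
  62–100 → 39 bp
  101–110 → 10 bp
  111–129 → 19 bp
Sorted largest to smallest: 39, 34, 27, 19, 10 bp.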